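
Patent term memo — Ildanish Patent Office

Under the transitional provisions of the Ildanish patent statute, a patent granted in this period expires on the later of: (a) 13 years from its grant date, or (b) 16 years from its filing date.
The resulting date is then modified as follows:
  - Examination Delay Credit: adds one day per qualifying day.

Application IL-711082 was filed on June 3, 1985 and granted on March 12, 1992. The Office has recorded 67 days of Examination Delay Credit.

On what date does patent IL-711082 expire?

(a) grant + 13 years → 12 March 2005.
(b) filing + 16 years → 3 June 2001.
Later of the two: 12 March 2005.
Examination Delay Credit: +67 days → 18 May 2005.

May 18, 2005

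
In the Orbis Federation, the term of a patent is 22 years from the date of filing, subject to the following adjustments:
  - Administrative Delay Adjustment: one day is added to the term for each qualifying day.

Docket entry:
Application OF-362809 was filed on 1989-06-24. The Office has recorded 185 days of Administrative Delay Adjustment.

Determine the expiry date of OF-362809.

December 26, 2011

Base term: filing date + 22 years → 24 June 2011.
Administrative Delay Adjustment: +185 days → 26 December 2011.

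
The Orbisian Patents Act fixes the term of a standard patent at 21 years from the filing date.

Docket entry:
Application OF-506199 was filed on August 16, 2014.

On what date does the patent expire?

Filing date + 21 years → 16 August 2035.

2035-08-16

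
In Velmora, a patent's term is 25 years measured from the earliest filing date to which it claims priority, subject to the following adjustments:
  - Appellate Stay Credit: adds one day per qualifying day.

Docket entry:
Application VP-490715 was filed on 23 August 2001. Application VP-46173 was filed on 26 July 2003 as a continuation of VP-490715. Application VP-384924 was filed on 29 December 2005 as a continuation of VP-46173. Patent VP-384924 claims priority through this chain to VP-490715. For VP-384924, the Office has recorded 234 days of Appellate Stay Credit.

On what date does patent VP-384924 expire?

April 14, 2027

Earliest priority filing: 23 August 2001.
Base term: 23 August 2001 + 25 years → 23 August 2026.
Appellate Stay Credit: +234 days → 14 April 2027.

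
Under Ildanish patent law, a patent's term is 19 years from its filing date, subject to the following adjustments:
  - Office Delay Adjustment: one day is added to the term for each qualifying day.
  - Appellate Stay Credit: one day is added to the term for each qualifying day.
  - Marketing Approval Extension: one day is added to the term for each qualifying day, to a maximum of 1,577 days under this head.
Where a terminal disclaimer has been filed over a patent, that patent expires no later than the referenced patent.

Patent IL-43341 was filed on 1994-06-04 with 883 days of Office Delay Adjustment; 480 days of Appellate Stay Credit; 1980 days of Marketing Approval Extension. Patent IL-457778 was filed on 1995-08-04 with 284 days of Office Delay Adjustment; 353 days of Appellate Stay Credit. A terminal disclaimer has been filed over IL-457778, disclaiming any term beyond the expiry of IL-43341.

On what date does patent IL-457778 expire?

Natural term of IL-457778:
  Base: filing + 19 years → 4 August 2014.
  Office Delay Adjustment: +284 days → 15 May 2015.
  Appellate Stay Credit: +353 days → 2 May 2016.
Expiry of referenced patent IL-43341:
  Base: filing + 19 years → 4 June 2013.
  Office Delay Adjustment: +883 days → 4 November 2015.
  Appellate Stay Credit: +480 days → 26 February 2017.
  Marketing Approval Extension: 1980 days claimed exceeds the 1577-day cap, so +1577 days → 22 June 2021.
Terminal disclaimer: IL-457778 expires on the earlier of 2 May 2016 and 22 June 2021.

2016-05-02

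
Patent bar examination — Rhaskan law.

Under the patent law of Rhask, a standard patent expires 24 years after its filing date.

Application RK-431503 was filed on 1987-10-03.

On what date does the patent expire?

October 3, 2011

Filing date + 24 years → 3 October 2011.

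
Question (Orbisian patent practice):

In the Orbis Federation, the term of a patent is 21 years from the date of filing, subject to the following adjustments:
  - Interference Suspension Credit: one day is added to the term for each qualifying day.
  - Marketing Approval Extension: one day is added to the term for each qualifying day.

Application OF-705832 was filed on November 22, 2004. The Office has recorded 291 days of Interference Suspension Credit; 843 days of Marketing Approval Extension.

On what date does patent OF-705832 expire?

Base term: filing date + 21 years → 22 November 2025.
Interference Suspension Credit: +291 days → 9 September 2026.
Marketing Approval Extension: +843 days → 30 December 2028.

2028-12-30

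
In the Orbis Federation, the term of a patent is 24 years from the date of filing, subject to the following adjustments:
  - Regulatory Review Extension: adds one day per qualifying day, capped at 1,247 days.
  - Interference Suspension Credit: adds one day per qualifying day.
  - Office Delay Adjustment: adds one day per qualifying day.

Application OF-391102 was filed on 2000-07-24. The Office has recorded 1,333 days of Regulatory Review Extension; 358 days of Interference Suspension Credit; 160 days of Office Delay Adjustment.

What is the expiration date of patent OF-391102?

Base term: filing date + 24 years → 24 July 2024.
Regulatory Review Extension: 1333 days claimed exceeds the 1247-day cap, so +1247 days → 23 December 2027.
Interference Suspension Credit: +358 days → 15 December 2028.
Office Delay Adjustment: +160 days → 24 May 2029.

May 24, 2029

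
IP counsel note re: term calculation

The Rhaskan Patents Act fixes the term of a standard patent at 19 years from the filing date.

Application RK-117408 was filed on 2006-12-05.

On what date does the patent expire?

Filing date + 19 years → 5 December 2025.

December 5, 2025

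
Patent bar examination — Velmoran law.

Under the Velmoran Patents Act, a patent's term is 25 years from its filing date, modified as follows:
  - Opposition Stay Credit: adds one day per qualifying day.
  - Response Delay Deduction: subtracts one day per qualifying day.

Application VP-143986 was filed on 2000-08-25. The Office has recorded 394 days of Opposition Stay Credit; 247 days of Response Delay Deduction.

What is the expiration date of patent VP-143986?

Base term: filing date + 25 years → 25 August 2025.
Opposition Stay Credit: +394 days → 23 September 2026.
Response Delay Deduction: −247 days → 19 January 2026.

January 19, 2026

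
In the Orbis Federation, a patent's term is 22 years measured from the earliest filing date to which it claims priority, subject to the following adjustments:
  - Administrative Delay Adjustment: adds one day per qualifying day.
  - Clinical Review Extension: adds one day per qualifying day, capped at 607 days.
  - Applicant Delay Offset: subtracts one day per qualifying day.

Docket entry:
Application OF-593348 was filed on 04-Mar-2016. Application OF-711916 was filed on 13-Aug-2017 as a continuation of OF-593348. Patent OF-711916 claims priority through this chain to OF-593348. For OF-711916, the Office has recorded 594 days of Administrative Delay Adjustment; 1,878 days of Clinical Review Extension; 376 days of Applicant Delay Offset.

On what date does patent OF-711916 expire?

Earliest priority filing: 4 March 2016.
Base term: 4 March 2016 + 22 years → 4 March 2038.
Administrative Delay Adjustment: +594 days → 19 October 2039.
Clinical Review Extension: 1878 days claimed exceeds the 607-day cap, so +607 days → 17 June 2041.
Applicant Delay Offset: −376 days → 6 June 2040.

June 6, 2040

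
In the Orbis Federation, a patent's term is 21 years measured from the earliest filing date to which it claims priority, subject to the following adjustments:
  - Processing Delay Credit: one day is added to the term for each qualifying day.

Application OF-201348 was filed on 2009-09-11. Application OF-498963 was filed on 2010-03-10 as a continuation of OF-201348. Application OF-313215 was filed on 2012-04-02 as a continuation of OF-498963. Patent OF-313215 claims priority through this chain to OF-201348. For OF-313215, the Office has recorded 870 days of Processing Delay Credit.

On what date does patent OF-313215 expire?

2033-01-28

Earliest priority filing: 11 September 2009.
Base term: 11 September 2009 + 21 years → 11 September 2030.
Processing Delay Credit: +870 days → 28 January 2033.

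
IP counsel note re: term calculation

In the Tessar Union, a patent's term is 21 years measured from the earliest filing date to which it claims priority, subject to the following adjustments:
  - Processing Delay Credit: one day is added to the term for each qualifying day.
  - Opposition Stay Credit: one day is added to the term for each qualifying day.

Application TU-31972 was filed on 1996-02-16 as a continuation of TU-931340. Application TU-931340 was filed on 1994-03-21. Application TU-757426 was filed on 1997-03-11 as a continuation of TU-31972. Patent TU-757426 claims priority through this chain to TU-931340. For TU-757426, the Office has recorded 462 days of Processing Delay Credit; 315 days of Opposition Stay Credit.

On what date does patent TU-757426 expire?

2017-05-06

Earliest priority filing: 21 March 1994.
Base term: 21 March 1994 + 21 years → 21 March 2015.
Processing Delay Credit: +462 days → 25 June 2016.
Opposition Stay Credit: +315 days → 6 May 2017.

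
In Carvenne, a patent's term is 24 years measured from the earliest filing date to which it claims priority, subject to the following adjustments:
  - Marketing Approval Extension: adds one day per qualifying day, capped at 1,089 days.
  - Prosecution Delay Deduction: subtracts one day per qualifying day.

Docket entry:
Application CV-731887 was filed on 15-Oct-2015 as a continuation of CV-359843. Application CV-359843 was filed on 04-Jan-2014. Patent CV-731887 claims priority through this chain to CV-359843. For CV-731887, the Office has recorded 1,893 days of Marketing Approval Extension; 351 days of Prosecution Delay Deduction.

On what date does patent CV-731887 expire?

January 12, 2040

Earliest priority filing: 4 January 2014.
Base term: 4 January 2014 + 24 years → 4 January 2038.
Marketing Approval Extension: 1893 days claimed exceeds the 1089-day cap, so +1089 days → 28 December 2040.
Prosecution Delay Deduction: −351 days → 12 January 2040.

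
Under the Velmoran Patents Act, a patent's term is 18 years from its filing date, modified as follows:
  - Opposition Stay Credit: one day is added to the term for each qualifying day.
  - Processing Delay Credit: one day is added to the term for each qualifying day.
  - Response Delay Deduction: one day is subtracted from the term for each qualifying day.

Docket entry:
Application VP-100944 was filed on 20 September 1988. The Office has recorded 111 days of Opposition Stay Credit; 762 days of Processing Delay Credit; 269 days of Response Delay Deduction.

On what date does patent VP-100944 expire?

May 16, 2008

Base term: filing date + 18 years → 20 September 2006.
Opposition Stay Credit: +111 days → 9 January 2007.
Processing Delay Credit: +762 days → 9 February 2009.
Response Delay Deduction: −269 days → 16 May 2008.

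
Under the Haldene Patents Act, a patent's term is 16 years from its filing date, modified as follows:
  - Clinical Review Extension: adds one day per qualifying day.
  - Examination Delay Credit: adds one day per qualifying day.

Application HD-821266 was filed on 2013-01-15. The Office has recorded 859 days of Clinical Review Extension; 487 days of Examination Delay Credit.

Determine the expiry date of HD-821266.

September 22, 2032

Base term: filing date + 16 years → 15 January 2029.
Clinical Review Extension: +859 days → 24 May 2031.
Examination Delay Credit: +487 days → 22 September 2032.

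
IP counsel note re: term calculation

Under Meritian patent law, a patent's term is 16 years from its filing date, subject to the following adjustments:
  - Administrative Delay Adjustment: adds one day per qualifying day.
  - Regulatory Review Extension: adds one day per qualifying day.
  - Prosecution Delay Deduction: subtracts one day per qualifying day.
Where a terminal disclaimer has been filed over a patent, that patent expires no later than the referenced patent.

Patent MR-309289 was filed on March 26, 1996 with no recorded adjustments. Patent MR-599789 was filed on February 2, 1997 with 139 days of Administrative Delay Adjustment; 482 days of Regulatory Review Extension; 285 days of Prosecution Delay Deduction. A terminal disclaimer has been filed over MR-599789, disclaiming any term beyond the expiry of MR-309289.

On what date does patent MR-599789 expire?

2012-03-26

Natural term of MR-599789:
  Base: filing + 16 years → 2 February 2013.
  Administrative Delay Adjustment: +139 days → 21 June 2013.
  Regulatory Review Extension: +482 days → 16 October 2014.
  Prosecution Delay Deduction: −285 days → 4 January 2014.
Expiry of referenced patent MR-309289:
  Base: filing + 16 years → 26 March 2012.
Terminal disclaimer: MR-599789 expires on the earlier of 4 January 2014 and 26 March 2012.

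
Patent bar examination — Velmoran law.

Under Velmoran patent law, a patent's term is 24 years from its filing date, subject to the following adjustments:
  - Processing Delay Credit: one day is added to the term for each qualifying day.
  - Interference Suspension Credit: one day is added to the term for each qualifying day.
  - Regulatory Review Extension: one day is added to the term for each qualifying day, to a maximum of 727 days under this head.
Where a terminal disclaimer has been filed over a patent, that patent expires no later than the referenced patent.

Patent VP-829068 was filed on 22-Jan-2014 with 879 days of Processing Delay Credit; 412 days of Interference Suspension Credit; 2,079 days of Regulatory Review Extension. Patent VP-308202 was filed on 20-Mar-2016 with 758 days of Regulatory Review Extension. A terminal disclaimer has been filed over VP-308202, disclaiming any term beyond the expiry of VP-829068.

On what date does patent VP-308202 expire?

Natural term of VP-308202:
  Base: filing + 24 years → 20 March 2040.
  Regulatory Review Extension: 758 days claimed exceeds the 727-day cap, so +727 days → 17 March 2042.
Expiry of referenced patent VP-829068:
  Base: filing + 24 years → 22 January 2038.
  Processing Delay Credit: +879 days → 19 June 2040.
  Interference Suspension Credit: +412 days → 5 August 2041.
  Regulatory Review Extension: 2079 days claimed exceeds the 727-day cap, so +727 days → 2 August 2043.
Terminal disclaimer: VP-308202 expires on the earlier of 17 March 2042 and 2 August 2043.

March 17, 2042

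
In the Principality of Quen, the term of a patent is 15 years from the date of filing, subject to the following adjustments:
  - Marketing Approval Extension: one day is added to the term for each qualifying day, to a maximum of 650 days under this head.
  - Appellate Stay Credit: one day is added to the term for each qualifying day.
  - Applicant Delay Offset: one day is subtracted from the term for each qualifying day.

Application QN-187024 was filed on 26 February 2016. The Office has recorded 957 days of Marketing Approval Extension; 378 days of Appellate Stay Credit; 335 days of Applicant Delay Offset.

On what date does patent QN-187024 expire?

Base term: filing date + 15 years → 26 February 2031.
Marketing Approval Extension: 957 days claimed exceeds the 650-day cap, so +650 days → 7 December 2032.
Appellate Stay Credit: +378 days → 20 December 2033.
Applicant Delay Offset: −335 days → 19 January 2033.

2033-01-19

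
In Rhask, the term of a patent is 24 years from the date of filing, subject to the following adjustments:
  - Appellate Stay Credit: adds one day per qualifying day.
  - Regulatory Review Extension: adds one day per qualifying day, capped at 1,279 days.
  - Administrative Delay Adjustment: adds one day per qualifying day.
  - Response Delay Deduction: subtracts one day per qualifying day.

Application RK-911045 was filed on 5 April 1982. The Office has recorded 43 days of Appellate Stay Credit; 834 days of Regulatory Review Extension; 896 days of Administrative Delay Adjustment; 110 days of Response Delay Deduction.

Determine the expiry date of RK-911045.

Base term: filing date + 24 years → 5 April 2006.
Appellate Stay Credit: +43 days → 18 May 2006.
Regulatory Review Extension: 834 days (within the 1279-day cap) → +834 days → 29 August 2008.
Administrative Delay Adjustment: +896 days → 11 February 2011.
Response Delay Deduction: −110 days → 24 October 2010.

2010-10-24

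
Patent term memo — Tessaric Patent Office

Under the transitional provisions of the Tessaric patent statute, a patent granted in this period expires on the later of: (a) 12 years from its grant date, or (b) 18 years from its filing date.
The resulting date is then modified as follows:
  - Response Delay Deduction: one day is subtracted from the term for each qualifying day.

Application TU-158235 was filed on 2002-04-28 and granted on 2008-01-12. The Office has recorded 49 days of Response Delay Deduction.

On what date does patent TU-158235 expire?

2020-03-10

(a) grant + 12 years → 12 January 2020.
(b) filing + 18 years → 28 April 2020.
Later of the two: 28 April 2020.
Response Delay Deduction: −49 days → 10 March 2020.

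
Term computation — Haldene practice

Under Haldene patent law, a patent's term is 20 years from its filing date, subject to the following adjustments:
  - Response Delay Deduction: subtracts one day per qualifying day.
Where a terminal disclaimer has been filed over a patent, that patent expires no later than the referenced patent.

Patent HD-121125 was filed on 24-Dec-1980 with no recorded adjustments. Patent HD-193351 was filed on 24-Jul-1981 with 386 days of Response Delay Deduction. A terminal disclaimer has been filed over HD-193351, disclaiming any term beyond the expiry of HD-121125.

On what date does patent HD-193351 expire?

Natural term of HD-193351:
  Base: filing + 20 years → 24 July 2001.
  Response Delay Deduction: −386 days → 3 July 2000.
Expiry of referenced patent HD-121125:
  Base: filing + 20 years → 24 December 2000.
Terminal disclaimer: HD-193351 expires on the earlier of 3 July 2000 and 24 December 2000.

2000-07-03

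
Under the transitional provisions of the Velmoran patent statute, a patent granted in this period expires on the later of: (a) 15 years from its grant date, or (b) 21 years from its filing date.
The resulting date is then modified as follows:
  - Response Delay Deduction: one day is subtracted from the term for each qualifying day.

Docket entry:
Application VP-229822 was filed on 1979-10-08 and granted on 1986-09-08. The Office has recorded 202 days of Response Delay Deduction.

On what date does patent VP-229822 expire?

2001-02-18

(a) grant + 15 years → 8 September 2001.
(b) filing + 21 years → 8 October 2000.
Later of the two: 8 September 2001.
Response Delay Deduction: −202 days → 18 February 2001.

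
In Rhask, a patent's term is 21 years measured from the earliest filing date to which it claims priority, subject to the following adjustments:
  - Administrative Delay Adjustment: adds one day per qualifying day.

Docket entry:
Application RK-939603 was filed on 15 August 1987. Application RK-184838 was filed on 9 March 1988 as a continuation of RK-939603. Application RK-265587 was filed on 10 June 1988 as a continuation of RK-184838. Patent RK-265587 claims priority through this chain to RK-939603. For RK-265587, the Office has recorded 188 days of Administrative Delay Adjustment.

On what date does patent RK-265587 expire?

2009-02-19

Earliest priority filing: 15 August 1987.
Base term: 15 August 1987 + 21 years → 15 August 2008.
Administrative Delay Adjustment: +188 days → 19 February 2009.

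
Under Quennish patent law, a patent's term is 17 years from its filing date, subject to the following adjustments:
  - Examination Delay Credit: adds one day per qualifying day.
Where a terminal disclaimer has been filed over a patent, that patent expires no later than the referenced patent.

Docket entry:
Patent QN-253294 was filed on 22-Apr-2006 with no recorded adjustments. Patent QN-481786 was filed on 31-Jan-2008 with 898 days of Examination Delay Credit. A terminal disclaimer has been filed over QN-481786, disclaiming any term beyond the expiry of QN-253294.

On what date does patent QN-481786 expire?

Natural term of QN-481786:
  Base: filing + 17 years → 31 January 2025.
  Examination Delay Credit: +898 days → 18 July 2027.
Expiry of referenced patent QN-253294:
  Base: filing + 17 years → 22 April 2023.
Terminal disclaimer: QN-481786 expires on the earlier of 18 July 2027 and 22 April 2023.

2023-04-22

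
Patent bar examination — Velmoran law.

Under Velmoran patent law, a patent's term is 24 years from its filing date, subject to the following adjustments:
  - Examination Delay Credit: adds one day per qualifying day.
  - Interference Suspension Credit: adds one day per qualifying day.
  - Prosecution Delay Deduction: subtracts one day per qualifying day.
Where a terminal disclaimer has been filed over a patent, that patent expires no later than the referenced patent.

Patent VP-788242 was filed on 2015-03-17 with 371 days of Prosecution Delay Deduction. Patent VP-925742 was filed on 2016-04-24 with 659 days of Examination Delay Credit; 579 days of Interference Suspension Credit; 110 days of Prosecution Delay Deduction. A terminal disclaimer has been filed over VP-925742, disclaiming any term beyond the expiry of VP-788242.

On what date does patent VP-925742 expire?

March 11, 2038

Natural term of VP-925742:
  Base: filing + 24 years → 24 April 2040.
  Examination Delay Credit: +659 days → 12 February 2042.
  Interference Suspension Credit: +579 days → 14 September 2043.
  Prosecution Delay Deduction: −110 days → 27 May 2043.
Expiry of referenced patent VP-788242:
  Base: filing + 24 years → 17 March 2039.
  Prosecution Delay Deduction: −371 days → 11 March 2038.
Terminal disclaimer: VP-925742 expires on the earlier of 27 May 2043 and 11 March 2038.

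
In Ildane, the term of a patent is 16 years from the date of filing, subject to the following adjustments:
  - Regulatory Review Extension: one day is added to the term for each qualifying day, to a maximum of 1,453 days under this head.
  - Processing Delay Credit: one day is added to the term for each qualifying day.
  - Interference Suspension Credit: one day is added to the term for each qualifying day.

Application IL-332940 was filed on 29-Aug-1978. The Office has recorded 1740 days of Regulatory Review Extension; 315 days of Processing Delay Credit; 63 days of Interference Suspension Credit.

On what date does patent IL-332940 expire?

September 3, 1999

Base term: filing date + 16 years → 29 August 1994.
Regulatory Review Extension: 1740 days claimed exceeds the 1453-day cap, so +1453 days → 21 August 1998.
Processing Delay Credit: +315 days → 2 July 1999.
Interference Suspension Credit: +63 days → 3 September 1999.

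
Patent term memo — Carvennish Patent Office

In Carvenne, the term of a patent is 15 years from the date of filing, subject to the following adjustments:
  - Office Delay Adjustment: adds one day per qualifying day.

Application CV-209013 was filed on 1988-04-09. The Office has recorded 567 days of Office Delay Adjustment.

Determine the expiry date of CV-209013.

Base term: filing date + 15 years → 9 April 2003.
Office Delay Adjustment: +567 days → 27 October 2004.

October 27, 2004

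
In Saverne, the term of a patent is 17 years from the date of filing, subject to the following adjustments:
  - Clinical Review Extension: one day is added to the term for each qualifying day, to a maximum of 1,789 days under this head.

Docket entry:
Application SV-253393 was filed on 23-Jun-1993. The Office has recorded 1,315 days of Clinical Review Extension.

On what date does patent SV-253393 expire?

January 28, 2014

Base term: filing date + 17 years → 23 June 2010.
Clinical Review Extension: 1315 days (within the 1789-day cap) → +1315 days → 28 January 2014.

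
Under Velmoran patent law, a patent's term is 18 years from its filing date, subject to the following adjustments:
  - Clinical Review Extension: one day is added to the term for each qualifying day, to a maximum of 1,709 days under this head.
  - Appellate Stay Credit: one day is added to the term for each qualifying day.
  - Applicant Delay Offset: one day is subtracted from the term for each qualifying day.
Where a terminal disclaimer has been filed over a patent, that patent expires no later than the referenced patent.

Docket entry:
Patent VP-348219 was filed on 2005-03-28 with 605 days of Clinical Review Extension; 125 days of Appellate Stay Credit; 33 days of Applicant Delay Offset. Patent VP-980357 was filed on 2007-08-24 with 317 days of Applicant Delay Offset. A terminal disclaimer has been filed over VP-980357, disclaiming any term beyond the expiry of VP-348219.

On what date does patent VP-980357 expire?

Natural term of VP-980357:
  Base: filing + 18 years → 24 August 2025.
  Applicant Delay Offset: −317 days → 11 October 2024.
Expiry of referenced patent VP-348219:
  Base: filing + 18 years → 28 March 2023.
  Clinical Review Extension: 605 days (within the 1709-day cap) → +605 days → 22 November 2024.
  Appellate Stay Credit: +125 days → 27 March 2025.
  Applicant Delay Offset: −33 days → 22 February 2025.
Terminal disclaimer: VP-980357 expires on the earlier of 11 October 2024 and 22 February 2025.

October 11, 2024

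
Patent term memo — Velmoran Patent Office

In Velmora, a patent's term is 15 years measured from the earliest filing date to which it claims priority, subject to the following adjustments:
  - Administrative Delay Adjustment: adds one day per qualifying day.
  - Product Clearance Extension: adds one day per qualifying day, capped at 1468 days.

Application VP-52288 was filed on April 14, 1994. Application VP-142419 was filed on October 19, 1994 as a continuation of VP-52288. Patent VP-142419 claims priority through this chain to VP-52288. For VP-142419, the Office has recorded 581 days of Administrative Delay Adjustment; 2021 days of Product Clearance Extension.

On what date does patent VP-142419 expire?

Earliest priority filing: 14 April 1994.
Base term: 14 April 1994 + 15 years → 14 April 2009.
Administrative Delay Adjustment: +581 days → 16 November 2010.
Product Clearance Extension: 2021 days claimed exceeds the 1468-day cap, so +1468 days → 23 November 2014.

2014-11-23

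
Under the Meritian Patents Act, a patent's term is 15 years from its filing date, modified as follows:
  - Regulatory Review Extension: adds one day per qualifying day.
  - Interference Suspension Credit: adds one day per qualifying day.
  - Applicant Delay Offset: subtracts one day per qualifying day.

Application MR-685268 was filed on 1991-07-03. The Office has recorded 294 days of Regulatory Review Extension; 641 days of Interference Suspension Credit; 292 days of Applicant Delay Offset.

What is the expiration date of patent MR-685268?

Base term: filing date + 15 years → 3 July 2006.
Regulatory Review Extension: +294 days → 23 April 2007.
Interference Suspension Credit: +641 days → 23 January 2009.
Applicant Delay Offset: −292 days → 6 April 2008.

April 6, 2008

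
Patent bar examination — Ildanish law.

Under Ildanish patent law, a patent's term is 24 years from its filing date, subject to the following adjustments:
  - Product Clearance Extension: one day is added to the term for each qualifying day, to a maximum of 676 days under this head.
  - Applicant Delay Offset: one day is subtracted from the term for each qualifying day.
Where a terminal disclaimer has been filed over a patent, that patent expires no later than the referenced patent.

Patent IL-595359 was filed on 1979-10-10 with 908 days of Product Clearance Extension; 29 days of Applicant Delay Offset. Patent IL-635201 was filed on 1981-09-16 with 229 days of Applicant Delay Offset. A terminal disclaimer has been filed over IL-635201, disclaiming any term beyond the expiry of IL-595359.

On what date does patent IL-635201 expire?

Natural term of IL-635201:
  Base: filing + 24 years → 16 September 2005.
  Applicant Delay Offset: −229 days → 30 January 2005.
Expiry of referenced patent IL-595359:
  Base: filing + 24 years → 10 October 2003.
  Product Clearance Extension: 908 days claimed exceeds the 676-day cap, so +676 days → 16 August 2005.
  Applicant Delay Offset: −29 days → 18 July 2005.
Terminal disclaimer: IL-635201 expires on the earlier of 30 January 2005 and 18 July 2005.

January 30, 2005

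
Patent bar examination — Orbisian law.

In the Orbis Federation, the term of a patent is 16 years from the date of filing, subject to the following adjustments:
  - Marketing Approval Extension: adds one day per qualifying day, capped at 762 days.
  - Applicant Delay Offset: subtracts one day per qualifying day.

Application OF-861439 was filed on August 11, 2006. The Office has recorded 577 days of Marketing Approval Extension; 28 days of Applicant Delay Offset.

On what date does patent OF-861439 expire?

February 11, 2024

Base term: filing date + 16 years → 11 August 2022.
Marketing Approval Extension: 577 days (within the 762-day cap) → +577 days → 10 March 2024.
Applicant Delay Offset: −28 days → 11 February 2024.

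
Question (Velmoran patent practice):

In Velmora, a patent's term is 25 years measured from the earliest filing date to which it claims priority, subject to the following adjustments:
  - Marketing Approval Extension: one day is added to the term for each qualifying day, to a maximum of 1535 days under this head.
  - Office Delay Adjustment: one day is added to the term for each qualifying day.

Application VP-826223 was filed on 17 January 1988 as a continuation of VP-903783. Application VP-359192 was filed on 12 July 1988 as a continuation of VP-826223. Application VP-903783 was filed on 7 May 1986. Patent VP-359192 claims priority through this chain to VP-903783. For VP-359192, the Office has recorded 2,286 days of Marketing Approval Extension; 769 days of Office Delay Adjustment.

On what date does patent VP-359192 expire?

August 27, 2017

Earliest priority filing: 7 May 1986.
Base term: 7 May 1986 + 25 years → 7 May 2011.
Marketing Approval Extension: 2286 days claimed exceeds the 1535-day cap, so +1535 days → 20 July 2015.
Office Delay Adjustment: +769 days → 27 August 2017.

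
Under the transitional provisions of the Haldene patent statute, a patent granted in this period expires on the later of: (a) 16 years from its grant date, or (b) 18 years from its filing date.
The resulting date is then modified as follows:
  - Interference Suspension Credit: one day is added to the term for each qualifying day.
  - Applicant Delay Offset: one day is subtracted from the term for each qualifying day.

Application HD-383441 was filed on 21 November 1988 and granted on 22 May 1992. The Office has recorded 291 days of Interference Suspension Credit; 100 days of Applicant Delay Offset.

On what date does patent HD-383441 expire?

(a) grant + 16 years → 22 May 2008.
(b) filing + 18 years → 21 November 2006.
Later of the two: 22 May 2008.
Interference Suspension Credit: +291 days → 9 March 2009.
Applicant Delay Offset: −100 days → 29 November 2008.

2008-11-29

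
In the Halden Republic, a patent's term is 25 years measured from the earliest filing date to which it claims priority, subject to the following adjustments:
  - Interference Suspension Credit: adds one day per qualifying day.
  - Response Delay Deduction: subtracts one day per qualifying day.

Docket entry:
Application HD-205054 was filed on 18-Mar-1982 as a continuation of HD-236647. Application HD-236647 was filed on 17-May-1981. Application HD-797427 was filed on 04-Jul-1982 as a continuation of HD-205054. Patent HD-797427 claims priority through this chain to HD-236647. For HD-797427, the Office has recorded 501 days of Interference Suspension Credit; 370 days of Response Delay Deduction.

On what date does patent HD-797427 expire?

Earliest priority filing: 17 May 1981.
Base term: 17 May 1981 + 25 years → 17 May 2006.
Interference Suspension Credit: +501 days → 30 September 2007.
Response Delay Deduction: −370 days → 25 September 2006.

September 25, 2006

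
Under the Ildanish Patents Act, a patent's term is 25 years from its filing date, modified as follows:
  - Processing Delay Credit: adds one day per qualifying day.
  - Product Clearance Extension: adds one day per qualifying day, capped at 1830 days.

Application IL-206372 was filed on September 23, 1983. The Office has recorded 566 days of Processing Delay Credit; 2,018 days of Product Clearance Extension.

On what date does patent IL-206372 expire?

2015-04-16

Base term: filing date + 25 years → 23 September 2008.
Processing Delay Credit: +566 days → 12 April 2010.
Product Clearance Extension: 2018 days claimed exceeds the 1830-day cap, so +1830 days → 16 April 2015.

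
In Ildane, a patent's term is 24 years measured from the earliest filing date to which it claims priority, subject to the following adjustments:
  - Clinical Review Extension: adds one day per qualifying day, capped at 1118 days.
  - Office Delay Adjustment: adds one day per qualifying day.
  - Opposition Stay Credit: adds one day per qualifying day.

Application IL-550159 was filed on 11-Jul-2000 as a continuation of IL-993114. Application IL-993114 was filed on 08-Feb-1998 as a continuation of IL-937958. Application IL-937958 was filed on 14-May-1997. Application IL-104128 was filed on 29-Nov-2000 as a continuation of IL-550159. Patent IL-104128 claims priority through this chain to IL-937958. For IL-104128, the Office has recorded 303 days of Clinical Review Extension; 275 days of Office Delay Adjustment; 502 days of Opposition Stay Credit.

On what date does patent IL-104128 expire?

2024-04-28

Earliest priority filing: 14 May 1997.
Base term: 14 May 1997 + 24 years → 14 May 2021.
Clinical Review Extension: 303 days (within the 1118-day cap) → +303 days → 13 March 2022.
Office Delay Adjustment: +275 days → 13 December 2022.
Opposition Stay Credit: +502 days → 28 April 2024.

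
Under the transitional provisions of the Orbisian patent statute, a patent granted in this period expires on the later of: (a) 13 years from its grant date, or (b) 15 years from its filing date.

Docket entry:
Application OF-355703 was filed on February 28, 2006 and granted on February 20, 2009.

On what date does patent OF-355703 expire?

(a) grant + 13 years → 20 February 2022.
(b) filing + 15 years → 28 February 2021.
Later of the two: 20 February 2022.

2022-02-20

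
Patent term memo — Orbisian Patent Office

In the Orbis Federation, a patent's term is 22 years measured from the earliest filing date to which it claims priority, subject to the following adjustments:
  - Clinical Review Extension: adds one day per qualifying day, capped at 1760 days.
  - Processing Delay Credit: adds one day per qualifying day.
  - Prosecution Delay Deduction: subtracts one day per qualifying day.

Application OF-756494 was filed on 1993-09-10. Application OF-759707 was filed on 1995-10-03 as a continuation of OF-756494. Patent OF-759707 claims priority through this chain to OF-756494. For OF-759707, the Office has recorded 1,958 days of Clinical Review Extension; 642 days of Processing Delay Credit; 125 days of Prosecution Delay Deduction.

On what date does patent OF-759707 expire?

Earliest priority filing: 10 September 1993.
Base term: 10 September 1993 + 22 years → 10 September 2015.
Clinical Review Extension: 1958 days claimed exceeds the 1760-day cap, so +1760 days → 5 July 2020.
Processing Delay Credit: +642 days → 8 April 2022.
Prosecution Delay Deduction: −125 days → 4 December 2021.

December 4, 2021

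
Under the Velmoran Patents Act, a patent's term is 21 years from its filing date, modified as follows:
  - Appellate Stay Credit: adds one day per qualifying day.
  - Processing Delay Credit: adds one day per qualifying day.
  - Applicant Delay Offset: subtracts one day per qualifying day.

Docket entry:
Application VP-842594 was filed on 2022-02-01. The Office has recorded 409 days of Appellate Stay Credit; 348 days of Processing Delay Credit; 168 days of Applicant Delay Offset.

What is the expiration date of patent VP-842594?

Base term: filing date + 21 years → 1 February 2043.
Appellate Stay Credit: +409 days → 16 March 2044.
Processing Delay Credit: +348 days → 27 February 2045.
Applicant Delay Offset: −168 days → 12 September 2044.

2044-09-12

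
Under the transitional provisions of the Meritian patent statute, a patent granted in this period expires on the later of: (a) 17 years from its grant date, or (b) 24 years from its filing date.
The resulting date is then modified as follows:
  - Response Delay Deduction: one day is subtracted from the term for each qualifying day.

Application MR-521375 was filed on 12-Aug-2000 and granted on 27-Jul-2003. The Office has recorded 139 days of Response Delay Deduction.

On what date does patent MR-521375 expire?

(a) grant + 17 years → 27 July 2020.
(b) filing + 24 years → 12 August 2024.
Later of the two: 12 August 2024.
Response Delay Deduction: −139 days → 26 March 2024.

2024-03-26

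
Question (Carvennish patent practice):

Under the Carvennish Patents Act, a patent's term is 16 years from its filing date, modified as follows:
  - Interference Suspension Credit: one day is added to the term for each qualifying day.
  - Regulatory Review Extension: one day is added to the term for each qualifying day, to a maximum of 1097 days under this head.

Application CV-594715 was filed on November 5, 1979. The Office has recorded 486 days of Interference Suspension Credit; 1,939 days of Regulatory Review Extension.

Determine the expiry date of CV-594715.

March 6, 2000

Base term: filing date + 16 years → 5 November 1995.
Interference Suspension Credit: +486 days → 5 March 1997.
Regulatory Review Extension: 1939 days claimed exceeds the 1097-day cap, so +1097 days → 6 March 2000.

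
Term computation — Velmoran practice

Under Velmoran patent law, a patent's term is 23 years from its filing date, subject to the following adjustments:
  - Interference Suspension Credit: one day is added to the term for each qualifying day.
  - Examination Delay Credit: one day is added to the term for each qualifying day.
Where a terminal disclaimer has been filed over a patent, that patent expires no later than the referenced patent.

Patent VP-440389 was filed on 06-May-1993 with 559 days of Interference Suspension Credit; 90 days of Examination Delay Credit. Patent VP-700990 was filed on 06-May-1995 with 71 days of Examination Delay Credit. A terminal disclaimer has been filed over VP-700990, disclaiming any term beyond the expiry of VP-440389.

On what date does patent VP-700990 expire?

Natural term of VP-700990:
  Base: filing + 23 years → 6 May 2018.
  Examination Delay Credit: +71 days → 16 July 2018.
Expiry of referenced patent VP-440389:
  Base: filing + 23 years → 6 May 2016.
  Interference Suspension Credit: +559 days → 16 November 2017.
  Examination Delay Credit: +90 days → 14 February 2018.
Terminal disclaimer: VP-700990 expires on the earlier of 16 July 2018 and 14 February 2018.

February 14, 2018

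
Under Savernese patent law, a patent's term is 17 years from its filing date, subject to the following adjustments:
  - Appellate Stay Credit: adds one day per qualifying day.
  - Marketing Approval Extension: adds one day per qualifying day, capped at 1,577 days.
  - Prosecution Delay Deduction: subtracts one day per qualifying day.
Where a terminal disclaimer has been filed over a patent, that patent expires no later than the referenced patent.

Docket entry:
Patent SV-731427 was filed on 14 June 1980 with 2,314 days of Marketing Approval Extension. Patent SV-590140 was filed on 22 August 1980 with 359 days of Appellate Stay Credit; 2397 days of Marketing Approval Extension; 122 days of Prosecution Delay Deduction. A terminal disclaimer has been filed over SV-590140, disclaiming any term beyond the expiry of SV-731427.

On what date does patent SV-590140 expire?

Natural term of SV-590140:
  Base: filing + 17 years → 22 August 1997.
  Appellate Stay Credit: +359 days → 16 August 1998.
  Marketing Approval Extension: 2397 days claimed exceeds the 1577-day cap, so +1577 days → 10 December 2002.
  Prosecution Delay Deduction: −122 days → 10 August 2002.
Expiry of referenced patent SV-731427:
  Base: filing + 17 years → 14 June 1997.
  Marketing Approval Extension: 2314 days claimed exceeds the 1577-day cap, so +1577 days → 8 October 2001.
Terminal disclaimer: SV-590140 expires on the earlier of 10 August 2002 and 8 October 2001.

2001-10-08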